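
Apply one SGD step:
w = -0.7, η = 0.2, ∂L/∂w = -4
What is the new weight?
w_new = 0.1

w_new = w - η·∂L/∂w = -0.7 - 0.2×(-4) = -0.7 - (-0.8) = 0.1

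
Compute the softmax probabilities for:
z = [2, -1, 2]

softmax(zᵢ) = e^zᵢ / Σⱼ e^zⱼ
p = [0.4879, 0.0243, 0.4879]

exp(z) = [7.389, 0.3679, 7.389]
Sum = 15.15
p = [0.4879, 0.0243, 0.4879]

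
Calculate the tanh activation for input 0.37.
0.354

tanh(0.37) = (e^(0.37) - e^(-0.37))/(e^(0.37) + e^(-0.37)) = 0.354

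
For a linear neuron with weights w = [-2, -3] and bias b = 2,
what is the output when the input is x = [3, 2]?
y = -10

y = (-2)(3) + (-3)(2) + 2 = -10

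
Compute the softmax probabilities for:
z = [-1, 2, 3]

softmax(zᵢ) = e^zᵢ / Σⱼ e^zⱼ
p = [0.0132, 0.2654, 0.7214]

exp(z) = [0.3679, 7.389, 20.09]
Sum = 27.84
p = [0.0132, 0.2654, 0.7214]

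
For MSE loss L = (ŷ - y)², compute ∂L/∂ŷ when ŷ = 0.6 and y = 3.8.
∂L/∂ŷ = -6.4

∂L/∂ŷ = 2(ŷ - y) = 2(0.6 - 3.8) = 2(-3.2) = -6.4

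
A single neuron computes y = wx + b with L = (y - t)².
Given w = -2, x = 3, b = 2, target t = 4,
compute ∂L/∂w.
∂L/∂w = -48

y = wx + b = (-2)(3) + 2 = -4
∂L/∂y = 2(y - t) = 2(-4 - 4) = -16
∂y/∂w = x = 3
∂L/∂w = ∂L/∂y · ∂y/∂w = -16 × 3 = -48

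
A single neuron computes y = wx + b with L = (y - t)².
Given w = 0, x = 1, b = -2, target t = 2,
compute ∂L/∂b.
∂L/∂b = -8

y = wx + b = (0)(1) + -2 = -2
∂L/∂y = 2(y - t) = 2(-2 - 2) = -8
∂y/∂b = 1
∂L/∂b = ∂L/∂y · ∂y/∂b = -8 × 1 = -8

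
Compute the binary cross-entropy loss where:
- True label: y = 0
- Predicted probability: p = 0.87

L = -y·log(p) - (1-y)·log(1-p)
L = 2.04

L = -0·log(0.87) - 1·log(0.13) = -log(0.13) = 2.04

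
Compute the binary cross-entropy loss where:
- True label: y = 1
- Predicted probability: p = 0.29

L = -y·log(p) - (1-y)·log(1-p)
L = 1.238

L = -1·log(0.29) - 0·log(0.71) = -log(0.29) = 1.238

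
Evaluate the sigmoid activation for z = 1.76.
0.8532

sigmoid(1.76) = 1/(1 + e^(-1.76)) = 1/(1 + 0.172) = 0.8532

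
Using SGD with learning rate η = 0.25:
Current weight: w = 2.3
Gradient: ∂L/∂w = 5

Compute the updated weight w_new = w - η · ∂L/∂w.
w_new = 1.05

w_new = w - η·∂L/∂w = 2.3 - 0.25×(5) = 2.3 - (1.25) = 1.05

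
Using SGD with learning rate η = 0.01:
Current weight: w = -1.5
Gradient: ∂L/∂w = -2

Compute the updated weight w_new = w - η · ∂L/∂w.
w_new = -1.48

w_new = w - η·∂L/∂w = -1.5 - 0.01×(-2) = -1.5 - (-0.02) = -1.48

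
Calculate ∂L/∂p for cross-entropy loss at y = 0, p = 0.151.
∂L/∂p = 1.178

∂L/∂p = -y/p + (1-y)/(1-p) = 0 + 1/0.849 = 1.178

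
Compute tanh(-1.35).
-0.8741

tanh(-1.35) = (e^(-1.35) - e^(1.35))/(e^(-1.35) + e^(1.35)) = -0.8741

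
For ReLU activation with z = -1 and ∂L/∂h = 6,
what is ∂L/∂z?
∂L/∂z = 0

h = ReLU(-1) = 0
Since z < 0: ∂h/∂z = 0
∂L/∂z = ∂L/∂h · ∂h/∂z = 6 × 0 = 0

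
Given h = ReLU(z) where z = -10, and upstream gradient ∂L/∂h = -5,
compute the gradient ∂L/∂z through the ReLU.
∂L/∂z = 0

h = ReLU(-10) = 0
Since z < 0: ∂h/∂z = 0
∂L/∂z = ∂L/∂h · ∂h/∂z = -5 × 0 = 0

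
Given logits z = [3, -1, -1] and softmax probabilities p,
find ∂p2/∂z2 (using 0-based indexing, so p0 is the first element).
∂p2/∂z2 = 0.01736

p = softmax(z) = [0.9647, 0.01767, 0.01767]
p2 = 0.01767

∂p2/∂z2 = p2(1 - p2) = 0.01767 × (1 - 0.01767) = 0.01736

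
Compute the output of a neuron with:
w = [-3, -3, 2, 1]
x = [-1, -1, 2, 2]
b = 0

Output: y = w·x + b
y = 12

y = (-3)(-1) + (-3)(-1) + (2)(2) + (1)(2) + 0 = 12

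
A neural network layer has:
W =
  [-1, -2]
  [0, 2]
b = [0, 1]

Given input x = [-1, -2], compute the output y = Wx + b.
y = [5, -3]

Wx = [-1×-1 + -2×-2, 0×-1 + 2×-2]
   = [5, -4]
y = Wx + b = [5 + 0, -4 + 1] = [5, -3]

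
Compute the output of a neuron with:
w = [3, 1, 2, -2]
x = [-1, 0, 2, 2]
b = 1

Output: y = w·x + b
y = -2

y = (3)(-1) + (1)(0) + (2)(2) + (-2)(2) + 1 = -2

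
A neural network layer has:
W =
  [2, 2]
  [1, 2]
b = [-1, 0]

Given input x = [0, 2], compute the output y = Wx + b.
y = [3, 4]

Wx = [2×0 + 2×2, 1×0 + 2×2]
   = [4, 4]
y = Wx + b = [4 + -1, 4 + 0] = [3, 4]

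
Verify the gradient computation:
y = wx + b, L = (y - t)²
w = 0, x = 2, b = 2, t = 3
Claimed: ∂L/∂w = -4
Correct

y = (0)(2) + 2 = 2
∂L/∂y = 2(y - t) = 2(2 - 3) = -2
∂y/∂w = x = 2
∂L/∂w = -2 × 2 = -4

Claimed value: -4
Correct: The correct gradient is -4.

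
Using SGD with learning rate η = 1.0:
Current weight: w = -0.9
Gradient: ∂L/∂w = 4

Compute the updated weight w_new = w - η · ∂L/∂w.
w_new = -4.9

w_new = w - η·∂L/∂w = -0.9 - 1.0×(4) = -0.9 - (4) = -4.9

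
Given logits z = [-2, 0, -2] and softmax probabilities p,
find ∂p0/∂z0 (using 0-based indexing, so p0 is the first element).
∂p0/∂z0 = 0.09516

p = softmax(z) = [0.1065, 0.787, 0.1065]
p0 = 0.1065

∂p0/∂z0 = p0(1 - p0) = 0.1065 × (1 - 0.1065) = 0.09516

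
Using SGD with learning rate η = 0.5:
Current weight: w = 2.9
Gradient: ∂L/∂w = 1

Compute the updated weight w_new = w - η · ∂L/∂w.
w_new = 2.4

w_new = w - η·∂L/∂w = 2.9 - 0.5×(1) = 2.9 - (0.5) = 2.4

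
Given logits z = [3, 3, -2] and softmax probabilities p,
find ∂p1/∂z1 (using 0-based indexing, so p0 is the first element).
∂p1/∂z1 = 0.25

p = softmax(z) = [0.4983, 0.4983, 0.003358]
p1 = 0.4983

∂p1/∂z1 = p1(1 - p1) = 0.4983 × (1 - 0.4983) = 0.25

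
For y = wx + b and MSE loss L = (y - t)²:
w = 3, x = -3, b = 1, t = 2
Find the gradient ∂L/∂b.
∂L/∂b = -20

y = wx + b = (3)(-3) + 1 = -8
∂L/∂y = 2(y - t) = 2(-8 - 2) = -20
∂y/∂b = 1
∂L/∂b = ∂L/∂y · ∂y/∂b = -20 × 1 = -20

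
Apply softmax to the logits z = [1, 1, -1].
p = [0.4683, 0.4683, 0.0634]

exp(z) = [2.718, 2.718, 0.3679]
Sum = 5.804
p = [0.4683, 0.4683, 0.0634]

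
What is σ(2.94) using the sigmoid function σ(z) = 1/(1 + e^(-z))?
0.9498

sigmoid(2.94) = 1/(1 + e^(-2.94)) = 1/(1 + 0.05287) = 0.9498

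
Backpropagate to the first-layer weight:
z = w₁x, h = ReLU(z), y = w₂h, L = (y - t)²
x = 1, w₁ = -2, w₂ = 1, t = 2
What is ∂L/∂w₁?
∂L/∂w₁ = 0

Forward pass:
z = w₁x = -2×1 = -2
h = ReLU(-2) = 0
y = w₂h = 1×0 = 0

Backward pass:
∂L/∂y = 2(y - t) = 2(0 - 2) = -4
∂y/∂h = w₂ = 1
∂h/∂z = 0 (ReLU derivative)
∂z/∂w₁ = x = 1

∂L/∂w₁ = -4 × 1 × 0 × 1 = 0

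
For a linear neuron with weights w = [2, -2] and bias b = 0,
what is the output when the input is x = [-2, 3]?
y = -10

y = (2)(-2) + (-2)(3) + 0 = -10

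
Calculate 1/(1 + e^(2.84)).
0.0552

sigmoid(-2.84) = 1/(1 + e^(2.84)) = 1/(1 + 17.12) = 0.0552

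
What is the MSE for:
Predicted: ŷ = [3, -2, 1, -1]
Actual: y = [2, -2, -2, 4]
MSE = 8.75

MSE = (1/4)((3-2)² + (-2--2)² + (1--2)² + (-1-4)²) = (1/4)(1 + 0 + 9 + 25) = 8.75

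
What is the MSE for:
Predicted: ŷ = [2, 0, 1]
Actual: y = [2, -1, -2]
MSE = 3.333

MSE = (1/3)((2-2)² + (0--1)² + (1--2)²) = (1/3)(0 + 1 + 9) = 3.333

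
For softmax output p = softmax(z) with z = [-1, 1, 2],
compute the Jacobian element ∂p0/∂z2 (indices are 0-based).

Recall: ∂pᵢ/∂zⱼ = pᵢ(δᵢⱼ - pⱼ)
∂p0/∂z2 = -0.02477

p = softmax(z) = [0.03512, 0.2595, 0.7054]
p0 = 0.03512, p2 = 0.7054

∂p0/∂z2 = -p0 × p2 = -0.03512 × 0.7054 = -0.02477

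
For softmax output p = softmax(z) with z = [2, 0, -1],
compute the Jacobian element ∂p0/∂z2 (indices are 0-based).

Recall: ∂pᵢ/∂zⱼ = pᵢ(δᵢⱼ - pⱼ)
∂p0/∂z2 = -0.03545

p = softmax(z) = [0.8438, 0.1142, 0.04201]
p0 = 0.8438, p2 = 0.04201

∂p0/∂z2 = -p0 × p2 = -0.8438 × 0.04201 = -0.03545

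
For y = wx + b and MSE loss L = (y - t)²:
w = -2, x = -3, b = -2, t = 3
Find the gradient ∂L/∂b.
∂L/∂b = 2

y = wx + b = (-2)(-3) + -2 = 4
∂L/∂y = 2(y - t) = 2(4 - 3) = 2
∂y/∂b = 1
∂L/∂b = ∂L/∂y · ∂y/∂b = 2 × 1 = 2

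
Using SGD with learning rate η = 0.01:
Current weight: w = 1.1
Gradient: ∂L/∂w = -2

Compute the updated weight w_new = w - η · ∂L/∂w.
w_new = 1.12

w_new = w - η·∂L/∂w = 1.1 - 0.01×(-2) = 1.1 - (-0.02) = 1.12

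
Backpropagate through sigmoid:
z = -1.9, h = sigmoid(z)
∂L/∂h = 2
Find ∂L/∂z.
∂L/∂z = 0.2264

σ(-1.9) = 0.1301
σ'(-1.9) = σ(-1.9)(1 - σ(-1.9)) = 0.1301 × 0.8699 = 0.1132
∂L/∂z = ∂L/∂h · σ'(z) = 2 × 0.1132 = 0.2264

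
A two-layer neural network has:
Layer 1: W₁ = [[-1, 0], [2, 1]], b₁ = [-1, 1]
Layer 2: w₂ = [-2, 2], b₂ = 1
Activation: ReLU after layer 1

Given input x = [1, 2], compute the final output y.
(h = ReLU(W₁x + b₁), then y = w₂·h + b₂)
y = 11

Layer 1 pre-activation: z₁ = [-2, 5]
After ReLU: h = [0, 5]
Layer 2 output: y = -2×0 + 2×5 + 1 = 11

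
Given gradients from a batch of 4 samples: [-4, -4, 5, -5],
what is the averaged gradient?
Average gradient = -2

Average = (1/4)(-4 + -4 + 5 + -5) = -8/4 = -2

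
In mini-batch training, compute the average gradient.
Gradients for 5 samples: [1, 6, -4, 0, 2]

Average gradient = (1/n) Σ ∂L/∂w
Average gradient = 1

Average = (1/5)(1 + 6 + -4 + 0 + 2) = 5/5 = 1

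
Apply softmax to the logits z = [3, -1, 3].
p = [0.4955, 0.0091, 0.4955]

exp(z) = [20.09, 0.3679, 20.09]
Sum = 40.54
p = [0.4955, 0.0091, 0.4955]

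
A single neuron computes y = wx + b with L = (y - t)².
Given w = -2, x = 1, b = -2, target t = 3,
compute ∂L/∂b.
∂L/∂b = -14

y = wx + b = (-2)(1) + -2 = -4
∂L/∂y = 2(y - t) = 2(-4 - 3) = -14
∂y/∂b = 1
∂L/∂b = ∂L/∂y · ∂y/∂b = -14 × 1 = -14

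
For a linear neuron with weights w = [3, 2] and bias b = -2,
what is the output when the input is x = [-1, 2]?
y = -1

y = (3)(-1) + (2)(2) + -2 = -1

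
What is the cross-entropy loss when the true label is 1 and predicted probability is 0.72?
L = 0.3285

L = -1·log(0.72) - 0·log(0.28) = -log(0.72) = 0.3285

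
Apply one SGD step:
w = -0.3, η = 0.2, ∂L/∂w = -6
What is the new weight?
w_new = 0.9

w_new = w - η·∂L/∂w = -0.3 - 0.2×(-6) = -0.3 - (-1.2) = 0.9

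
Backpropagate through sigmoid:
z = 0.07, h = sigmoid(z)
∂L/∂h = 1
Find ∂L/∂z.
∂L/∂z = 0.2497

σ(0.07) = 0.5175
σ'(0.07) = σ(0.07)(1 - σ(0.07)) = 0.5175 × 0.4825 = 0.2497
∂L/∂z = ∂L/∂h · σ'(z) = 1 × 0.2497 = 0.2497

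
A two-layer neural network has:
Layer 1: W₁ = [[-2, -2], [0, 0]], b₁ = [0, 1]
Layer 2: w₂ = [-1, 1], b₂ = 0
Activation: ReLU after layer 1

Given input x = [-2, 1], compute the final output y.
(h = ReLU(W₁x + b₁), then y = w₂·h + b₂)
y = -1

Layer 1 pre-activation: z₁ = [2, 1]
After ReLU: h = [2, 1]
Layer 2 output: y = -1×2 + 1×1 + 0 = -1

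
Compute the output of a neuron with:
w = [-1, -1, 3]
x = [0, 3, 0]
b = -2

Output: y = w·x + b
y = -5

y = (-1)(0) + (-1)(3) + (3)(0) + -2 = -5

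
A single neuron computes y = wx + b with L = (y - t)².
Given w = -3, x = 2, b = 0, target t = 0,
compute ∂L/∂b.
∂L/∂b = -12

y = wx + b = (-3)(2) + 0 = -6
∂L/∂y = 2(y - t) = 2(-6 - 0) = -12
∂y/∂b = 1
∂L/∂b = ∂L/∂y · ∂y/∂b = -12 × 1 = -12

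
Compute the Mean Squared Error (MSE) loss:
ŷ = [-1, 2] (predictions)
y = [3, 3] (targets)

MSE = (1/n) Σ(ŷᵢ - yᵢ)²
MSE = 8.5

MSE = (1/2)((-1-3)² + (2-3)²) = (1/2)(16 + 1) = 8.5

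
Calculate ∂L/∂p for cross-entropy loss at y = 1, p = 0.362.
∂L/∂p = -2.762

∂L/∂p = -y/p + (1-y)/(1-p) = -1/0.362 + 0 = -2.762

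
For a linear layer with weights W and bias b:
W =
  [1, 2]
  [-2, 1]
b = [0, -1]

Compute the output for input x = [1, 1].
y = [3, -2]

Wx = [1×1 + 2×1, -2×1 + 1×1]
   = [3, -1]
y = Wx + b = [3 + 0, -1 + -1] = [3, -2]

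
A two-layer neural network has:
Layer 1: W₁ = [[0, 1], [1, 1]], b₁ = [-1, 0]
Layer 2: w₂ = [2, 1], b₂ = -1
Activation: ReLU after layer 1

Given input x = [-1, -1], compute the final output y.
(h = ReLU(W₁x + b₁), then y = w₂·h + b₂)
y = -1

Layer 1 pre-activation: z₁ = [-2, -2]
After ReLU: h = [0, 0]
Layer 2 output: y = 2×0 + 1×0 + -1 = -1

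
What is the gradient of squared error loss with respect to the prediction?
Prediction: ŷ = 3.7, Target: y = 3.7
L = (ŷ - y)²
∂L/∂ŷ = 0.0

∂L/∂ŷ = 2(ŷ - y) = 2(3.7 - 3.7) = 2(0.0) = 0.0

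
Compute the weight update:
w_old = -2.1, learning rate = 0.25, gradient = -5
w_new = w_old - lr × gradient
w_new = -0.85

w_new = w - η·∂L/∂w = -2.1 - 0.25×(-5) = -2.1 - (-1.25) = -0.85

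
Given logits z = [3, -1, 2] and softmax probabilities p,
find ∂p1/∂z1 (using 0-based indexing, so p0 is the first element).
∂p1/∂z1 = 0.01304

p = softmax(z) = [0.7214, 0.01321, 0.2654]
p1 = 0.01321

∂p1/∂z1 = p1(1 - p1) = 0.01321 × (1 - 0.01321) = 0.01304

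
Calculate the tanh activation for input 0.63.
0.5581

tanh(0.63) = (e^(0.63) - e^(-0.63))/(e^(0.63) + e^(-0.63)) = 0.5581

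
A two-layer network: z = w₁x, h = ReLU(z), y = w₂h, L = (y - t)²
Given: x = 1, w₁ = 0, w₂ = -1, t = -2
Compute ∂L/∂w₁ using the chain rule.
∂L/∂w₁ = 0

Forward pass:
z = w₁x = 0×1 = 0
h = ReLU(0) = 0
y = w₂h = -1×0 = 0

Backward pass:
∂L/∂y = 2(y - t) = 2(0 - -2) = 4
∂y/∂h = w₂ = -1
∂h/∂z = 0 (ReLU derivative)
∂z/∂w₁ = x = 1

∂L/∂w₁ = 4 × -1 × 0 × 1 = 0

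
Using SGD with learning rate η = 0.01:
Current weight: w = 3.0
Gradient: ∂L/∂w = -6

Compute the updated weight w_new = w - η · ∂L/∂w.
w_new = 3.06

w_new = w - η·∂L/∂w = 3.0 - 0.01×(-6) = 3.0 - (-0.06) = 3.06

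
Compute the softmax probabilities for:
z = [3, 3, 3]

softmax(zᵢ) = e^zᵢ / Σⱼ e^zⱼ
p = [0.3333, 0.3333, 0.3333]

exp(z) = [20.09, 20.09, 20.09]
Sum = 60.26
p = [0.3333, 0.3333, 0.3333]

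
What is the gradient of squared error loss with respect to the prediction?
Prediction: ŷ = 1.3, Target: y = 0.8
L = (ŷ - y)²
∂L/∂ŷ = 1.0

∂L/∂ŷ = 2(ŷ - y) = 2(1.3 - 0.8) = 2(0.5) = 1.0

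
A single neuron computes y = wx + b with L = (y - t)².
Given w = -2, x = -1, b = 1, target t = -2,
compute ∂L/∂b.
∂L/∂b = 10

y = wx + b = (-2)(-1) + 1 = 3
∂L/∂y = 2(y - t) = 2(3 - -2) = 10
∂y/∂b = 1
∂L/∂b = ∂L/∂y · ∂y/∂b = 10 × 1 = 10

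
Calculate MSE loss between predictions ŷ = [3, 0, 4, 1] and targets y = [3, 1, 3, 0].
MSE = 0.75

MSE = (1/4)((3-3)² + (0-1)² + (4-3)² + (1-0)²) = (1/4)(0 + 1 + 1 + 1) = 0.75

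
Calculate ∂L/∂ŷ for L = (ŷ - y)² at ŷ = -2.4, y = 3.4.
∂L/∂ŷ = -11.6

∂L/∂ŷ = 2(ŷ - y) = 2(-2.4 - 3.4) = 2(-5.8) = -11.6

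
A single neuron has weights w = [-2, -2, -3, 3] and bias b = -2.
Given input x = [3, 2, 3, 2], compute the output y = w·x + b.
y = -15

y = (-2)(3) + (-2)(2) + (-3)(3) + (3)(2) + -2 = -15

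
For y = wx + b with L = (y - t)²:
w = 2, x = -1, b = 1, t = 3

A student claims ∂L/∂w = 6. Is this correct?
Incorrect

y = (2)(-1) + 1 = -1
∂L/∂y = 2(y - t) = 2(-1 - 3) = -8
∂y/∂w = x = -1
∂L/∂w = -8 × -1 = 8

Claimed value: 6
Incorrect: The correct gradient is 8.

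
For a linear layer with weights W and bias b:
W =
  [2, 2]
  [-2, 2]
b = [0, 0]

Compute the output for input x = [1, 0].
y = [2, -2]

Wx = [2×1 + 2×0, -2×1 + 2×0]
   = [2, -2]
y = Wx + b = [2 + 0, -2 + 0] = [2, -2]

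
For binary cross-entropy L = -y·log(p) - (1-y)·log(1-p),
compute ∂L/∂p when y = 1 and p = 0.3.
∂L/∂p = -3.333

∂L/∂p = -y/p + (1-y)/(1-p) = -1/0.3 + 0 = -3.333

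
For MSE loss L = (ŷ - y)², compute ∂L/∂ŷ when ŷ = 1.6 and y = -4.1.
∂L/∂ŷ = 11.4

∂L/∂ŷ = 2(ŷ - y) = 2(1.6 - -4.1) = 2(5.7) = 11.4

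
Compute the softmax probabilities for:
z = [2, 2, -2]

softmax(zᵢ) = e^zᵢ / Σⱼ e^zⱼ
p = [0.4955, 0.4955, 0.0091]

exp(z) = [7.389, 7.389, 0.1353]
Sum = 14.91
p = [0.4955, 0.4955, 0.0091]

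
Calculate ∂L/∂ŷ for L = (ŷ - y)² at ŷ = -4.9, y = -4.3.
∂L/∂ŷ = -1.2

∂L/∂ŷ = 2(ŷ - y) = 2(-4.9 - -4.3) = 2(-0.6) = -1.2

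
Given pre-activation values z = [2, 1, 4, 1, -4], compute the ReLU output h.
h = [2, 1, 4, 1, 0]

ReLU applied element-wise: max(0,2)=2, max(0,1)=1, max(0,4)=4, max(0,1)=1, max(0,-4)=0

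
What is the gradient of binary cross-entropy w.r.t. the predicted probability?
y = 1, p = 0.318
∂L/∂p = -3.145

∂L/∂p = -y/p + (1-y)/(1-p) = -1/0.318 + 0 = -3.145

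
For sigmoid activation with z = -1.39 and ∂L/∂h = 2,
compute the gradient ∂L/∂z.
∂L/∂z = 0.3193

σ(-1.39) = 0.1994
σ'(-1.39) = σ(-1.39)(1 - σ(-1.39)) = 0.1994 × 0.8006 = 0.1596
∂L/∂z = ∂L/∂h · σ'(z) = 2 × 0.1596 = 0.3193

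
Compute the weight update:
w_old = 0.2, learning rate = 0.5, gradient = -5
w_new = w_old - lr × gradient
w_new = 2.7

w_new = w - η·∂L/∂w = 0.2 - 0.5×(-5) = 0.2 - (-2.5) = 2.7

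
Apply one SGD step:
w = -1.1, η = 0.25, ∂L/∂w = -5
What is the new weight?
w_new = 0.15

w_new = w - η·∂L/∂w = -1.1 - 0.25×(-5) = -1.1 - (-1.25) = 0.15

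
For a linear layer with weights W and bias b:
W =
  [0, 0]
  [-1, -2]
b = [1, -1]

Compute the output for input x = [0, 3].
y = [1, -7]

Wx = [0×0 + 0×3, -1×0 + -2×3]
   = [0, -6]
y = Wx + b = [0 + 1, -6 + -1] = [1, -7]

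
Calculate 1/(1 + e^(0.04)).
0.49

sigmoid(-0.04) = 1/(1 + e^(0.04)) = 1/(1 + 1.041) = 0.49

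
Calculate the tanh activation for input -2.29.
-0.9797

tanh(-2.29) = (e^(-2.29) - e^(2.29))/(e^(-2.29) + e^(2.29)) = -0.9797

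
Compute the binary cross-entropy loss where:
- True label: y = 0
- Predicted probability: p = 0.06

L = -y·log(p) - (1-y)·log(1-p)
L = 0.06188

L = -0·log(0.06) - 1·log(0.94) = -log(0.94) = 0.06188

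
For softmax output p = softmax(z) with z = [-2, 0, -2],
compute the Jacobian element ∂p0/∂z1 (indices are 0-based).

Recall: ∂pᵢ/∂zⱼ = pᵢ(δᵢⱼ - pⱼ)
∂p0/∂z1 = -0.08382

p = softmax(z) = [0.1065, 0.787, 0.1065]
p0 = 0.1065, p1 = 0.787

∂p0/∂z1 = -p0 × p1 = -0.1065 × 0.787 = -0.08382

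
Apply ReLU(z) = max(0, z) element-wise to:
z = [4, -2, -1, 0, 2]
h = [4, 0, 0, 0, 2]

ReLU applied element-wise: max(0,4)=4, max(0,-2)=0, max(0,-1)=0, max(0,0)=0, max(0,2)=2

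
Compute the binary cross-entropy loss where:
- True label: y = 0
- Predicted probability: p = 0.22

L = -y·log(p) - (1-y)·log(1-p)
L = 0.2485

L = -0·log(0.22) - 1·log(0.78) = -log(0.78) = 0.2485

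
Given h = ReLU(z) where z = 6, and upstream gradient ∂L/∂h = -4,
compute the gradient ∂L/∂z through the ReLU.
∂L/∂z = -4

h = ReLU(6) = 6
Since z > 0: ∂h/∂z = 1
∂L/∂z = ∂L/∂h · ∂h/∂z = -4 × 1 = -4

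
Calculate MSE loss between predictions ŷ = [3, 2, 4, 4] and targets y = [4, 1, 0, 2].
MSE = 5.5

MSE = (1/4)((3-4)² + (2-1)² + (4-0)² + (4-2)²) = (1/4)(1 + 1 + 16 + 4) = 5.5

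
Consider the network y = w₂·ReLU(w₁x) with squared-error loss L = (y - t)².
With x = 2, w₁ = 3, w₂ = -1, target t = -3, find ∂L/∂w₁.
∂L/∂w₁ = 12

Forward pass:
z = w₁x = 3×2 = 6
h = ReLU(6) = 6
y = w₂h = -1×6 = -6

Backward pass:
∂L/∂y = 2(y - t) = 2(-6 - -3) = -6
∂y/∂h = w₂ = -1
∂h/∂z = 1 (ReLU derivative)
∂z/∂w₁ = x = 2

∂L/∂w₁ = -6 × -1 × 1 × 2 = 12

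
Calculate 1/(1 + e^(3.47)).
0.03018

sigmoid(-3.47) = 1/(1 + e^(3.47)) = 1/(1 + 32.14) = 0.03018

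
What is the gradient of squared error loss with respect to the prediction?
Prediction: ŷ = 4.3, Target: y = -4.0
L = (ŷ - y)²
∂L/∂ŷ = 16.6

∂L/∂ŷ = 2(ŷ - y) = 2(4.3 - -4.0) = 2(8.3) = 16.6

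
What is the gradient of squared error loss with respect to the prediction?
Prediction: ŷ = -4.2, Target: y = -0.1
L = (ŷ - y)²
∂L/∂ŷ = -8.2

∂L/∂ŷ = 2(ŷ - y) = 2(-4.2 - -0.1) = 2(-4.1) = -8.2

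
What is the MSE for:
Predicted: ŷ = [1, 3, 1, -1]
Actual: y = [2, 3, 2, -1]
MSE = 0.5

MSE = (1/4)((1-2)² + (3-3)² + (1-2)² + (-1--1)²) = (1/4)(1 + 0 + 1 + 0) = 0.5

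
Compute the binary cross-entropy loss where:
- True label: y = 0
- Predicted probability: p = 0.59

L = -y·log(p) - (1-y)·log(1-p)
L = 0.8916

L = -0·log(0.59) - 1·log(0.41) = -log(0.41) = 0.8916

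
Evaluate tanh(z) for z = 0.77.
0.6469

tanh(0.77) = (e^(0.77) - e^(-0.77))/(e^(0.77) + e^(-0.77)) = 0.6469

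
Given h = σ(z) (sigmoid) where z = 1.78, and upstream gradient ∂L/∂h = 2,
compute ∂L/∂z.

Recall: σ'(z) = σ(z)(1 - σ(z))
∂L/∂z = 0.247

σ(1.78) = 0.8557
σ'(1.78) = σ(1.78)(1 - σ(1.78)) = 0.8557 × 0.1443 = 0.1235
∂L/∂z = ∂L/∂h · σ'(z) = 2 × 0.1235 = 0.247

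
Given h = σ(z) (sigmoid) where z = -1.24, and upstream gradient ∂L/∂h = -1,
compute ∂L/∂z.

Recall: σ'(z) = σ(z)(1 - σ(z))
∂L/∂z = -0.1741

σ(-1.24) = 0.2244
σ'(-1.24) = σ(-1.24)(1 - σ(-1.24)) = 0.2244 × 0.7756 = 0.1741
∂L/∂z = ∂L/∂h · σ'(z) = -1 × 0.1741 = -0.1741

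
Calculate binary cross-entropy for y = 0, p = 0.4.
L = 0.5108

L = -0·log(0.4) - 1·log(0.6) = -log(0.6) = 0.5108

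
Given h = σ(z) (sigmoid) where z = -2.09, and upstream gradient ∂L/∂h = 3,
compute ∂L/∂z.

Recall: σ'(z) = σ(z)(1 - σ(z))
∂L/∂z = 0.2939

σ(-2.09) = 0.1101
σ'(-2.09) = σ(-2.09)(1 - σ(-2.09)) = 0.1101 × 0.8899 = 0.09796
∂L/∂z = ∂L/∂h · σ'(z) = 3 × 0.09796 = 0.2939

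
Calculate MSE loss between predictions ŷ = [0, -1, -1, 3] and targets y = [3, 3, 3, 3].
MSE = 10.25

MSE = (1/4)((0-3)² + (-1-3)² + (-1-3)² + (3-3)²) = (1/4)(9 + 16 + 16 + 0) = 10.25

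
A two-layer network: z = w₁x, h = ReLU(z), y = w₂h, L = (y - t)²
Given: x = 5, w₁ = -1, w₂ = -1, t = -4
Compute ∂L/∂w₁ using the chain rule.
∂L/∂w₁ = 0

Forward pass:
z = w₁x = -1×5 = -5
h = ReLU(-5) = 0
y = w₂h = -1×0 = 0

Backward pass:
∂L/∂y = 2(y - t) = 2(0 - -4) = 8
∂y/∂h = w₂ = -1
∂h/∂z = 0 (ReLU derivative)
∂z/∂w₁ = x = 5

∂L/∂w₁ = 8 × -1 × 0 × 5 = 0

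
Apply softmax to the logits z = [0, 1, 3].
p = [0.042, 0.1142, 0.8438]

exp(z) = [1, 2.718, 20.09]
Sum = 23.8
p = [0.042, 0.1142, 0.8438]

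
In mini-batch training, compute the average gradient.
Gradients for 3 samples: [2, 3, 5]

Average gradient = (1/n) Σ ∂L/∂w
Average gradient = 3.333

Average = (1/3)(2 + 3 + 5) = 10/3 = 3.333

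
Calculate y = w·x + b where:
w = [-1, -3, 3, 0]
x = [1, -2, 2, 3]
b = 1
y = 12

y = (-1)(1) + (-3)(-2) + (3)(2) + (0)(3) + 1 = 12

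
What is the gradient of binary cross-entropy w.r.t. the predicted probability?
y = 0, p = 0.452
∂L/∂p = 1.825

∂L/∂p = -y/p + (1-y)/(1-p) = 0 + 1/0.548 = 1.825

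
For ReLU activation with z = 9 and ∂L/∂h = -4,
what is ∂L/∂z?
∂L/∂z = -4

h = ReLU(9) = 9
Since z > 0: ∂h/∂z = 1
∂L/∂z = ∂L/∂h · ∂h/∂z = -4 × 1 = -4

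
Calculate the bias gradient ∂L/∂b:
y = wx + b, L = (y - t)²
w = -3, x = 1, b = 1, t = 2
∂L/∂b = -8

y = wx + b = (-3)(1) + 1 = -2
∂L/∂y = 2(y - t) = 2(-2 - 2) = -8
∂y/∂b = 1
∂L/∂b = ∂L/∂y · ∂y/∂b = -8 × 1 = -8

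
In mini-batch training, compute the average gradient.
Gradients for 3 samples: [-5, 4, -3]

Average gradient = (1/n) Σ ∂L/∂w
Average gradient = -1.333

Average = (1/3)(-5 + 4 + -3) = -4/3 = -1.333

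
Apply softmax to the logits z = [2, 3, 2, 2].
p = [0.1749, 0.4754, 0.1749, 0.1749]

exp(z) = [7.389, 20.09, 7.389, 7.389]
Sum = 42.25
p = [0.1749, 0.4754, 0.1749, 0.1749]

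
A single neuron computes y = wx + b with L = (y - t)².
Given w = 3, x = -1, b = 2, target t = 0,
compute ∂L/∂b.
∂L/∂b = -2

y = wx + b = (3)(-1) + 2 = -1
∂L/∂y = 2(y - t) = 2(-1 - 0) = -2
∂y/∂b = 1
∂L/∂b = ∂L/∂y · ∂y/∂b = -2 × 1 = -2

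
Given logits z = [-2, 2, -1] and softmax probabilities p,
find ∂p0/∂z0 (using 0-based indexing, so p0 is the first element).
∂p0/∂z0 = 0.01685

p = softmax(z) = [0.01715, 0.9362, 0.04661]
p0 = 0.01715

∂p0/∂z0 = p0(1 - p0) = 0.01715 × (1 - 0.01715) = 0.01685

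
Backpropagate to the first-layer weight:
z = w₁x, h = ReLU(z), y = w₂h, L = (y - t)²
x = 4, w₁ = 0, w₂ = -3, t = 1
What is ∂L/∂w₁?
∂L/∂w₁ = 0

Forward pass:
z = w₁x = 0×4 = 0
h = ReLU(0) = 0
y = w₂h = -3×0 = 0

Backward pass:
∂L/∂y = 2(y - t) = 2(0 - 1) = -2
∂y/∂h = w₂ = -3
∂h/∂z = 0 (ReLU derivative)
∂z/∂w₁ = x = 4

∂L/∂w₁ = -2 × -3 × 0 × 4 = 0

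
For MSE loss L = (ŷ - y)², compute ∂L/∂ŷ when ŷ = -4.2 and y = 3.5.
∂L/∂ŷ = -15.4

∂L/∂ŷ = 2(ŷ - y) = 2(-4.2 - 3.5) = 2(-7.7) = -15.4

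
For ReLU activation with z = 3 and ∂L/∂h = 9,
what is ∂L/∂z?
∂L/∂z = 9

h = ReLU(3) = 3
Since z > 0: ∂h/∂z = 1
∂L/∂z = ∂L/∂h · ∂h/∂z = 9 × 1 = 9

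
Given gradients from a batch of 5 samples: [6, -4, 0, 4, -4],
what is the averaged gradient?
Average gradient = 0.4

Average = (1/5)(6 + -4 + 0 + 4 + -4) = 2/5 = 0.4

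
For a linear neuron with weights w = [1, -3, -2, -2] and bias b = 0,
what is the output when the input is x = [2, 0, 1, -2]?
y = 4

y = (1)(2) + (-3)(0) + (-2)(1) + (-2)(-2) + 0 = 4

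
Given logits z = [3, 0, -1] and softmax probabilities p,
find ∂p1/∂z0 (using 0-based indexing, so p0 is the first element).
∂p1/∂z0 = -0.04364

p = softmax(z) = [0.9362, 0.04661, 0.01715]
p1 = 0.04661, p0 = 0.9362

∂p1/∂z0 = -p1 × p0 = -0.04661 × 0.9362 = -0.04364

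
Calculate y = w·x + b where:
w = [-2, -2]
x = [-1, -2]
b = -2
y = 4

y = (-2)(-1) + (-2)(-2) + -2 = 4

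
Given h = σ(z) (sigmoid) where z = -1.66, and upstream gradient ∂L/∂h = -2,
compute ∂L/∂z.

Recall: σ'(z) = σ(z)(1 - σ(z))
∂L/∂z = -0.2685

σ(-1.66) = 0.1598
σ'(-1.66) = σ(-1.66)(1 - σ(-1.66)) = 0.1598 × 0.8402 = 0.1342
∂L/∂z = ∂L/∂h · σ'(z) = -2 × 0.1342 = -0.2685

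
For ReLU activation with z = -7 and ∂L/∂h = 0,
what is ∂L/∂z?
∂L/∂z = 0

h = ReLU(-7) = 0
Since z < 0: ∂h/∂z = 0
∂L/∂z = ∂L/∂h · ∂h/∂z = 0 × 0 = 0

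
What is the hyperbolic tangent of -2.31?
-0.9805

tanh(-2.31) = (e^(-2.31) - e^(2.31))/(e^(-2.31) + e^(2.31)) = -0.9805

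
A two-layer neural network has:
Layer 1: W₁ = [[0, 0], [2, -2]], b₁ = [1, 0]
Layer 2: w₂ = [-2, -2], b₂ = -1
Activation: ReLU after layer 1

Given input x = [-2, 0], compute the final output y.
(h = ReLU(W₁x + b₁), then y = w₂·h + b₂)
y = -3

Layer 1 pre-activation: z₁ = [1, -4]
After ReLU: h = [1, 0]
Layer 2 output: y = -2×1 + -2×0 + -1 = -3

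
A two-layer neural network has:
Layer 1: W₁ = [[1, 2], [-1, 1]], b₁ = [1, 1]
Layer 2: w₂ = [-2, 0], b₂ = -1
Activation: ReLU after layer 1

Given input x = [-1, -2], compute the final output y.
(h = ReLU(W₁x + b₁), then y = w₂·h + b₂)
y = -1

Layer 1 pre-activation: z₁ = [-4, 0]
After ReLU: h = [0, 0]
Layer 2 output: y = -2×0 + 0×0 + -1 = -1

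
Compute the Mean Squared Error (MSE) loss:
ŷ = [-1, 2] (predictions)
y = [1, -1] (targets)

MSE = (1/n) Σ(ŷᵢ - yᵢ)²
MSE = 6.5

MSE = (1/2)((-1-1)² + (2--1)²) = (1/2)(4 + 9) = 6.5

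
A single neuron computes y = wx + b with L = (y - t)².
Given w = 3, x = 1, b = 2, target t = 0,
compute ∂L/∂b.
∂L/∂b = 10

y = wx + b = (3)(1) + 2 = 5
∂L/∂y = 2(y - t) = 2(5 - 0) = 10
∂y/∂b = 1
∂L/∂b = ∂L/∂y · ∂y/∂b = 10 × 1 = 10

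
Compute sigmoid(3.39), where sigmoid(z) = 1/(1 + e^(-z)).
0.9674

sigmoid(3.39) = 1/(1 + e^(-3.39)) = 1/(1 + 0.03371) = 0.9674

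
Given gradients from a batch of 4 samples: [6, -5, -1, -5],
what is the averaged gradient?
Average gradient = -1.25

Average = (1/4)(6 + -5 + -1 + -5) = -5/4 = -1.25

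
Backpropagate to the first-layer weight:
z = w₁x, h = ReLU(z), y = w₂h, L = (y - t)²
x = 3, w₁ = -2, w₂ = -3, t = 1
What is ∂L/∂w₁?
∂L/∂w₁ = 0

Forward pass:
z = w₁x = -2×3 = -6
h = ReLU(-6) = 0
y = w₂h = -3×0 = 0

Backward pass:
∂L/∂y = 2(y - t) = 2(0 - 1) = -2
∂y/∂h = w₂ = -3
∂h/∂z = 0 (ReLU derivative)
∂z/∂w₁ = x = 3

∂L/∂w₁ = -2 × -3 × 0 × 3 = 0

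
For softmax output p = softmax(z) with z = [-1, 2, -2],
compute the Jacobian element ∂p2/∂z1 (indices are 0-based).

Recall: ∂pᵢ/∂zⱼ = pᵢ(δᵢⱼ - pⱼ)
∂p2/∂z1 = -0.01605

p = softmax(z) = [0.04661, 0.9362, 0.01715]
p2 = 0.01715, p1 = 0.9362

∂p2/∂z1 = -p2 × p1 = -0.01715 × 0.9362 = -0.01605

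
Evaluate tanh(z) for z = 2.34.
0.9816

tanh(2.34) = (e^(2.34) - e^(-2.34))/(e^(2.34) + e^(-2.34)) = 0.9816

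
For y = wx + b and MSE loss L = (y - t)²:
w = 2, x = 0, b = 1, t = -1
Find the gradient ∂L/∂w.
∂L/∂w = 0

y = wx + b = (2)(0) + 1 = 1
∂L/∂y = 2(y - t) = 2(1 - -1) = 4
∂y/∂w = x = 0
∂L/∂w = ∂L/∂y · ∂y/∂w = 4 × 0 = 0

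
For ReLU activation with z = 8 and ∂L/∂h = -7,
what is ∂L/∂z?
∂L/∂z = -7

h = ReLU(8) = 8
Since z > 0: ∂h/∂z = 1
∂L/∂z = ∂L/∂h · ∂h/∂z = -7 × 1 = -7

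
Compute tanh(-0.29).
-0.2821

tanh(-0.29) = (e^(-0.29) - e^(0.29))/(e^(-0.29) + e^(0.29)) = -0.2821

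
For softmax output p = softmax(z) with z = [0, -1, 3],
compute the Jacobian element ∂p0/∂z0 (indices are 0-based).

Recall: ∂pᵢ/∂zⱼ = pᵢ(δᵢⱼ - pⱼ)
∂p0/∂z0 = 0.04444

p = softmax(z) = [0.04661, 0.01715, 0.9362]
p0 = 0.04661

∂p0/∂z0 = p0(1 - p0) = 0.04661 × (1 - 0.04661) = 0.04444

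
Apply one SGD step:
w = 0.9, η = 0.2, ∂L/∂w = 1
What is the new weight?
w_new = 0.7

w_new = w - η·∂L/∂w = 0.9 - 0.2×(1) = 0.9 - (0.2) = 0.7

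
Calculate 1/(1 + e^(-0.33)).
0.5818

sigmoid(0.33) = 1/(1 + e^(-0.33)) = 1/(1 + 0.7189) = 0.5818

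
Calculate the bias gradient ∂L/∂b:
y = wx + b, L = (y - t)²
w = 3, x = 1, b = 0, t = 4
∂L/∂b = -2

y = wx + b = (3)(1) + 0 = 3
∂L/∂y = 2(y - t) = 2(3 - 4) = -2
∂y/∂b = 1
∂L/∂b = ∂L/∂y · ∂y/∂b = -2 × 1 = -2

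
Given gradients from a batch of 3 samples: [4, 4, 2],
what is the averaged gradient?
Average gradient = 3.333

Average = (1/3)(4 + 4 + 2) = 10/3 = 3.333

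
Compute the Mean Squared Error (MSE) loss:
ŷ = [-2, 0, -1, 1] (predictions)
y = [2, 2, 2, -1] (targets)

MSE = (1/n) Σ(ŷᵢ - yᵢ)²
MSE = 8.25

MSE = (1/4)((-2-2)² + (0-2)² + (-1-2)² + (1--1)²) = (1/4)(16 + 4 + 9 + 4) = 8.25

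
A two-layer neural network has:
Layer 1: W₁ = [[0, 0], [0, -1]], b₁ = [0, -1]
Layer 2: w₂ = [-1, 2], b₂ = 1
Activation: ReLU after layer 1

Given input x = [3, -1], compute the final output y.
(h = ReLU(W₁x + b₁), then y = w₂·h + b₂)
y = 1

Layer 1 pre-activation: z₁ = [0, 0]
After ReLU: h = [0, 0]
Layer 2 output: y = -1×0 + 2×0 + 1 = 1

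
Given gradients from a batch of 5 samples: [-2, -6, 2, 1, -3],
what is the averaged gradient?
Average gradient = -1.6

Average = (1/5)(-2 + -6 + 2 + 1 + -3) = -8/5 = -1.6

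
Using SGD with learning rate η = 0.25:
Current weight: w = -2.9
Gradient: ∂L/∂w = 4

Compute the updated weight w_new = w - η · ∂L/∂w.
w_new = -3.9

w_new = w - η·∂L/∂w = -2.9 - 0.25×(4) = -2.9 - (1) = -3.9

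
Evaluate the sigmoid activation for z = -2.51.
0.07516

sigmoid(-2.51) = 1/(1 + e^(2.51)) = 1/(1 + 12.3) = 0.07516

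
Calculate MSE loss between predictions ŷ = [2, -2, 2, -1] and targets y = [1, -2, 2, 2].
MSE = 2.5

MSE = (1/4)((2-1)² + (-2--2)² + (2-2)² + (-1-2)²) = (1/4)(1 + 0 + 0 + 9) = 2.5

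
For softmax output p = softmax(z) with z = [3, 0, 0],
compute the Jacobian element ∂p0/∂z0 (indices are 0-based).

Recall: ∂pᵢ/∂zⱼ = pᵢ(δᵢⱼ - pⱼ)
∂p0/∂z0 = 0.08236

p = softmax(z) = [0.9094, 0.04528, 0.04528]
p0 = 0.9094

∂p0/∂z0 = p0(1 - p0) = 0.9094 × (1 - 0.9094) = 0.08236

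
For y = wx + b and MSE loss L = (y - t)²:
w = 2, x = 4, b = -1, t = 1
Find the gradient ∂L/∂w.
∂L/∂w = 48

y = wx + b = (2)(4) + -1 = 7
∂L/∂y = 2(y - t) = 2(7 - 1) = 12
∂y/∂w = x = 4
∂L/∂w = ∂L/∂y · ∂y/∂w = 12 × 4 = 48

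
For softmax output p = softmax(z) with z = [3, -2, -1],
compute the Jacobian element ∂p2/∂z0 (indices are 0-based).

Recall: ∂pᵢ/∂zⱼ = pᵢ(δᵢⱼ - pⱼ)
∂p2/∂z0 = -0.01743

p = softmax(z) = [0.9756, 0.006573, 0.01787]
p2 = 0.01787, p0 = 0.9756

∂p2/∂z0 = -p2 × p0 = -0.01787 × 0.9756 = -0.01743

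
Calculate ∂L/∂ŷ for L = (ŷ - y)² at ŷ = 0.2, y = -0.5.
∂L/∂ŷ = 1.4

∂L/∂ŷ = 2(ŷ - y) = 2(0.2 - -0.5) = 2(0.7) = 1.4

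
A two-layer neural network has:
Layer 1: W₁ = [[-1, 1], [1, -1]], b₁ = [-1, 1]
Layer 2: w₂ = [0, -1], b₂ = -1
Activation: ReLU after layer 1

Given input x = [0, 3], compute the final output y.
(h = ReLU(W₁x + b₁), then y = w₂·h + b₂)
y = -1

Layer 1 pre-activation: z₁ = [2, -2]
After ReLU: h = [2, 0]
Layer 2 output: y = 0×2 + -1×0 + -1 = -1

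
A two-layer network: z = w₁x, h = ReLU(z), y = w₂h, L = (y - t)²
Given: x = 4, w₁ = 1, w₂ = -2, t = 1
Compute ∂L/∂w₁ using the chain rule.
∂L/∂w₁ = 144

Forward pass:
z = w₁x = 1×4 = 4
h = ReLU(4) = 4
y = w₂h = -2×4 = -8

Backward pass:
∂L/∂y = 2(y - t) = 2(-8 - 1) = -18
∂y/∂h = w₂ = -2
∂h/∂z = 1 (ReLU derivative)
∂z/∂w₁ = x = 4

∂L/∂w₁ = -18 × -2 × 1 × 4 = 144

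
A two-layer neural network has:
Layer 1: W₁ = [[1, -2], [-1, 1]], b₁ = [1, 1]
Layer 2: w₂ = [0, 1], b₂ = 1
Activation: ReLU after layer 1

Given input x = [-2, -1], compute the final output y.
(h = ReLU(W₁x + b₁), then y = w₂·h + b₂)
y = 3

Layer 1 pre-activation: z₁ = [1, 2]
After ReLU: h = [1, 2]
Layer 2 output: y = 0×1 + 1×2 + 1 = 3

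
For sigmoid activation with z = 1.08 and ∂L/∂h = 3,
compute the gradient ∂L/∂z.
∂L/∂z = 0.5677

σ(1.08) = 0.7465
σ'(1.08) = σ(1.08)(1 - σ(1.08)) = 0.7465 × 0.2535 = 0.1892
∂L/∂z = ∂L/∂h · σ'(z) = 3 × 0.1892 = 0.5677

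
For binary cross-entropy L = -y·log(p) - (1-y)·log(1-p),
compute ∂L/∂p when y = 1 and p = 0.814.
∂L/∂p = -1.229

∂L/∂p = -y/p + (1-y)/(1-p) = -1/0.814 + 0 = -1.229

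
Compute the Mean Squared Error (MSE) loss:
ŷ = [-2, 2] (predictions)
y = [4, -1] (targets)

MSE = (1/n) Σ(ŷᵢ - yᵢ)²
MSE = 22.5

MSE = (1/2)((-2-4)² + (2--1)²) = (1/2)(36 + 9) = 22.5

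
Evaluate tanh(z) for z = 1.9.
0.9562

tanh(1.9) = (e^(1.9) - e^(-1.9))/(e^(1.9) + e^(-1.9)) = 0.9562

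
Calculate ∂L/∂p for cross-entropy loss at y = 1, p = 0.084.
∂L/∂p = -11.9

∂L/∂p = -y/p + (1-y)/(1-p) = -1/0.084 + 0 = -11.9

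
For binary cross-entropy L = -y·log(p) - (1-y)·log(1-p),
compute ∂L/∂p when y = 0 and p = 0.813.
∂L/∂p = 5.348

∂L/∂p = -y/p + (1-y)/(1-p) = 0 + 1/0.187 = 5.348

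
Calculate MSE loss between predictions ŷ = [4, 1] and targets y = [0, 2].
MSE = 8.5

MSE = (1/2)((4-0)² + (1-2)²) = (1/2)(16 + 1) = 8.5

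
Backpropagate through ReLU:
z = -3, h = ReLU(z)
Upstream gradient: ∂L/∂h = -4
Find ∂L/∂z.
∂L/∂z = 0

h = ReLU(-3) = 0
Since z < 0: ∂h/∂z = 0
∂L/∂z = ∂L/∂h · ∂h/∂z = -4 × 0 = 0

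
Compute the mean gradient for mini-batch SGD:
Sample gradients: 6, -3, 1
Average gradient = 1.333

Average = (1/3)(6 + -3 + 1) = 4/3 = 1.333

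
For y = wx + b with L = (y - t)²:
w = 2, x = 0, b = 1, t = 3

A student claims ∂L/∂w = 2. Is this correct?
Incorrect

y = (2)(0) + 1 = 1
∂L/∂y = 2(y - t) = 2(1 - 3) = -4
∂y/∂w = x = 0
∂L/∂w = -4 × 0 = 0

Claimed value: 2
Incorrect: The correct gradient is 0.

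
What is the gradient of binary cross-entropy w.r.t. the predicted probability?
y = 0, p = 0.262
∂L/∂p = 1.355

∂L/∂p = -y/p + (1-y)/(1-p) = 0 + 1/0.738 = 1.355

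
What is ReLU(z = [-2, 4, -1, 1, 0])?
h = [0, 4, 0, 1, 0]

ReLU applied element-wise: max(0,-2)=0, max(0,4)=4, max(0,-1)=0, max(0,1)=1, max(0,0)=0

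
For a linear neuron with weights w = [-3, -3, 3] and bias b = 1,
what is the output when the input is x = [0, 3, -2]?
y = -14

y = (-3)(0) + (-3)(3) + (3)(-2) + 1 = -14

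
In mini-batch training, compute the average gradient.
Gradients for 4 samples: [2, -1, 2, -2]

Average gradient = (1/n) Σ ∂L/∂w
Average gradient = 0.25

Average = (1/4)(2 + -1 + 2 + -2) = 1/4 = 0.25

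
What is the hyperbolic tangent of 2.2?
0.9757

tanh(2.2) = (e^(2.2) - e^(-2.2))/(e^(2.2) + e^(-2.2)) = 0.9757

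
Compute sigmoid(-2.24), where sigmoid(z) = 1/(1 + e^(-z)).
0.09622

sigmoid(-2.24) = 1/(1 + e^(2.24)) = 1/(1 + 9.393) = 0.09622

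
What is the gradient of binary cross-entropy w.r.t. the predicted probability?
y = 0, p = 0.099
∂L/∂p = 1.11

∂L/∂p = -y/p + (1-y)/(1-p) = 0 + 1/0.901 = 1.11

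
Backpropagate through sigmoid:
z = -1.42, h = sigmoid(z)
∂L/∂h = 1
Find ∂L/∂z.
∂L/∂z = 0.1568

σ(-1.42) = 0.1947
σ'(-1.42) = σ(-1.42)(1 - σ(-1.42)) = 0.1947 × 0.8053 = 0.1568
∂L/∂z = ∂L/∂h · σ'(z) = 1 × 0.1568 = 0.1568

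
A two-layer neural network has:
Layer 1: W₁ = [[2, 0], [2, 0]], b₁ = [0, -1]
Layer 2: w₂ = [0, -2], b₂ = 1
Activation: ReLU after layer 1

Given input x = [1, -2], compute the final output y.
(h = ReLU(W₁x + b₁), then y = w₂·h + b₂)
y = -1

Layer 1 pre-activation: z₁ = [2, 1]
After ReLU: h = [2, 1]
Layer 2 output: y = 0×2 + -2×1 + 1 = -1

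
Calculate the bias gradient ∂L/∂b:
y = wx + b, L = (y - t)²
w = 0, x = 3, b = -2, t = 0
∂L/∂b = -4

y = wx + b = (0)(3) + -2 = -2
∂L/∂y = 2(y - t) = 2(-2 - 0) = -4
∂y/∂b = 1
∂L/∂b = ∂L/∂y · ∂y/∂b = -4 × 1 = -4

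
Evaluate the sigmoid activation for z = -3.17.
0.04031

sigmoid(-3.17) = 1/(1 + e^(3.17)) = 1/(1 + 23.81) = 0.04031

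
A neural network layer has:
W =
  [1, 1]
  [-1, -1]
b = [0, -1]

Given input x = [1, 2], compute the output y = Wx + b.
y = [3, -4]

Wx = [1×1 + 1×2, -1×1 + -1×2]
   = [3, -3]
y = Wx + b = [3 + 0, -3 + -1] = [3, -4]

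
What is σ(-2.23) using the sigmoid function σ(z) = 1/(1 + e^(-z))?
0.09709

sigmoid(-2.23) = 1/(1 + e^(2.23)) = 1/(1 + 9.3) = 0.09709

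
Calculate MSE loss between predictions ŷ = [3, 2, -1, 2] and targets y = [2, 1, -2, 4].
MSE = 1.75

MSE = (1/4)((3-2)² + (2-1)² + (-1--2)² + (2-4)²) = (1/4)(1 + 1 + 1 + 4) = 1.75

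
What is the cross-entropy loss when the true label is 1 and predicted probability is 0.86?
L = 0.1508

L = -1·log(0.86) - 0·log(0.14) = -log(0.86) = 0.1508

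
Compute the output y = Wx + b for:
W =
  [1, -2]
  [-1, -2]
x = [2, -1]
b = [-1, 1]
y = [3, 1]

Wx = [1×2 + -2×-1, -1×2 + -2×-1]
   = [4, 0]
y = Wx + b = [4 + -1, 0 + 1] = [3, 1]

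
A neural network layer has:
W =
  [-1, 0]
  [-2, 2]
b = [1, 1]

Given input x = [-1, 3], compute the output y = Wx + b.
y = [2, 9]

Wx = [-1×-1 + 0×3, -2×-1 + 2×3]
   = [1, 8]
y = Wx + b = [1 + 1, 8 + 1] = [2, 9]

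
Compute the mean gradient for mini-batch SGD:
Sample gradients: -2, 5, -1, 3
Average gradient = 1.25

Average = (1/4)(-2 + 5 + -1 + 3) = 5/4 = 1.25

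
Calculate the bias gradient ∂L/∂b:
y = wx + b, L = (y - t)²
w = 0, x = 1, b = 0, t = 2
∂L/∂b = -4

y = wx + b = (0)(1) + 0 = 0
∂L/∂y = 2(y - t) = 2(0 - 2) = -4
∂y/∂b = 1
∂L/∂b = ∂L/∂y · ∂y/∂b = -4 × 1 = -4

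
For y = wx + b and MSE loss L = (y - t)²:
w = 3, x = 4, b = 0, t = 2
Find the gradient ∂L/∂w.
∂L/∂w = 80

y = wx + b = (3)(4) + 0 = 12
∂L/∂y = 2(y - t) = 2(12 - 2) = 20
∂y/∂w = x = 4
∂L/∂w = ∂L/∂y · ∂y/∂w = 20 × 4 = 80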